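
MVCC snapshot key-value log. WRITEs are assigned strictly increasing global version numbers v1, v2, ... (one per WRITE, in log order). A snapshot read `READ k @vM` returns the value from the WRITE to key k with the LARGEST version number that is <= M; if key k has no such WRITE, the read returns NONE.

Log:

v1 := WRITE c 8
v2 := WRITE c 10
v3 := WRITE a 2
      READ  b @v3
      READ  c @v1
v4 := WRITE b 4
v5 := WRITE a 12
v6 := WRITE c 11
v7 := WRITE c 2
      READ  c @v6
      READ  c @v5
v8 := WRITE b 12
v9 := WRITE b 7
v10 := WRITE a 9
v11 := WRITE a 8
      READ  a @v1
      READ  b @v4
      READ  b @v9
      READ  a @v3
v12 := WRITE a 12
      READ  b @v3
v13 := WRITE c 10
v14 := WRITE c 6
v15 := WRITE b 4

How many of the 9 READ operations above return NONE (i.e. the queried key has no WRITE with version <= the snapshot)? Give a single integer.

v1: WRITE c=8  (c history now [(1, 8)])
v2: WRITE c=10  (c history now [(1, 8), (2, 10)])
v3: WRITE a=2  (a history now [(3, 2)])
READ b @v3: history=[] -> no version <= 3 -> NONE
READ c @v1: history=[(1, 8), (2, 10)] -> pick v1 -> 8
v4: WRITE b=4  (b history now [(4, 4)])
v5: WRITE a=12  (a history now [(3, 2), (5, 12)])
v6: WRITE c=11  (c history now [(1, 8), (2, 10), (6, 11)])
v7: WRITE c=2  (c history now [(1, 8), (2, 10), (6, 11), (7, 2)])
READ c @v6: history=[(1, 8), (2, 10), (6, 11), (7, 2)] -> pick v6 -> 11
READ c @v5: history=[(1, 8), (2, 10), (6, 11), (7, 2)] -> pick v2 -> 10
v8: WRITE b=12  (b history now [(4, 4), (8, 12)])
v9: WRITE b=7  (b history now [(4, 4), (8, 12), (9, 7)])
v10: WRITE a=9  (a history now [(3, 2), (5, 12), (10, 9)])
v11: WRITE a=8  (a history now [(3, 2), (5, 12), (10, 9), (11, 8)])
READ a @v1: history=[(3, 2), (5, 12), (10, 9), (11, 8)] -> no version <= 1 -> NONE
READ b @v4: history=[(4, 4), (8, 12), (9, 7)] -> pick v4 -> 4
READ b @v9: history=[(4, 4), (8, 12), (9, 7)] -> pick v9 -> 7
READ a @v3: history=[(3, 2), (5, 12), (10, 9), (11, 8)] -> pick v3 -> 2
v12: WRITE a=12  (a history now [(3, 2), (5, 12), (10, 9), (11, 8), (12, 12)])
READ b @v3: history=[(4, 4), (8, 12), (9, 7)] -> no version <= 3 -> NONE
v13: WRITE c=10  (c history now [(1, 8), (2, 10), (6, 11), (7, 2), (13, 10)])
v14: WRITE c=6  (c history now [(1, 8), (2, 10), (6, 11), (7, 2), (13, 10), (14, 6)])
v15: WRITE b=4  (b history now [(4, 4), (8, 12), (9, 7), (15, 4)])
Read results in order: ['NONE', '8', '11', '10', 'NONE', '4', '7', '2', 'NONE']
NONE count = 3

Answer: 3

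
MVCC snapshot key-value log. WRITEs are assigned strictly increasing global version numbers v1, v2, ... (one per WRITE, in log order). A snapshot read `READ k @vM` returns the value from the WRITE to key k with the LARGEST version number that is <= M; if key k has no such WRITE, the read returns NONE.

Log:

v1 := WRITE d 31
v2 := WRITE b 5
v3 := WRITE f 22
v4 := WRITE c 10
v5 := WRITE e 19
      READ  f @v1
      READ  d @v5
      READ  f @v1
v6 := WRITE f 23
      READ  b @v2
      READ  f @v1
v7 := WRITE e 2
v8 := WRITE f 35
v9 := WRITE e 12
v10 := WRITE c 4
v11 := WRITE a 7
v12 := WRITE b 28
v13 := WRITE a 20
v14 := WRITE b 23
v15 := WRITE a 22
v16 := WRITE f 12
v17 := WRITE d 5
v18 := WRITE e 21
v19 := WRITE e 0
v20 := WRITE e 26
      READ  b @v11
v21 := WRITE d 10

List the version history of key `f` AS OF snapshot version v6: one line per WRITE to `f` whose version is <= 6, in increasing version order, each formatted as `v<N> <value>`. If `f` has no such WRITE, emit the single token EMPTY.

Scan writes for key=f with version <= 6:
  v1 WRITE d 31 -> skip
  v2 WRITE b 5 -> skip
  v3 WRITE f 22 -> keep
  v4 WRITE c 10 -> skip
  v5 WRITE e 19 -> skip
  v6 WRITE f 23 -> keep
  v7 WRITE e 2 -> skip
  v8 WRITE f 35 -> drop (> snap)
  v9 WRITE e 12 -> skip
  v10 WRITE c 4 -> skip
  v11 WRITE a 7 -> skip
  v12 WRITE b 28 -> skip
  v13 WRITE a 20 -> skip
  v14 WRITE b 23 -> skip
  v15 WRITE a 22 -> skip
  v16 WRITE f 12 -> drop (> snap)
  v17 WRITE d 5 -> skip
  v18 WRITE e 21 -> skip
  v19 WRITE e 0 -> skip
  v20 WRITE e 26 -> skip
  v21 WRITE d 10 -> skip
Collected: [(3, 22), (6, 23)]

Answer: v3 22
v6 23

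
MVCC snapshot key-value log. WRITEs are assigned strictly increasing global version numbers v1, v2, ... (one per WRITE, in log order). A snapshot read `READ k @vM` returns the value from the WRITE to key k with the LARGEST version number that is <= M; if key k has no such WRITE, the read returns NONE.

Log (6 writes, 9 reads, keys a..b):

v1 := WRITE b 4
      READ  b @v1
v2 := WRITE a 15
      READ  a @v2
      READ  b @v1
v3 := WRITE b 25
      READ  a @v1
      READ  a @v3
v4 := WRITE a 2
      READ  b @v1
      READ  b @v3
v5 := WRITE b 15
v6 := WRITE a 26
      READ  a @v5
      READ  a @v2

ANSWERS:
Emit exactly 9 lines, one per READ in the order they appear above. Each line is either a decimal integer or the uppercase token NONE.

v1: WRITE b=4  (b history now [(1, 4)])
READ b @v1: history=[(1, 4)] -> pick v1 -> 4
v2: WRITE a=15  (a history now [(2, 15)])
READ a @v2: history=[(2, 15)] -> pick v2 -> 15
READ b @v1: history=[(1, 4)] -> pick v1 -> 4
v3: WRITE b=25  (b history now [(1, 4), (3, 25)])
READ a @v1: history=[(2, 15)] -> no version <= 1 -> NONE
READ a @v3: history=[(2, 15)] -> pick v2 -> 15
v4: WRITE a=2  (a history now [(2, 15), (4, 2)])
READ b @v1: history=[(1, 4), (3, 25)] -> pick v1 -> 4
READ b @v3: history=[(1, 4), (3, 25)] -> pick v3 -> 25
v5: WRITE b=15  (b history now [(1, 4), (3, 25), (5, 15)])
v6: WRITE a=26  (a history now [(2, 15), (4, 2), (6, 26)])
READ a @v5: history=[(2, 15), (4, 2), (6, 26)] -> pick v4 -> 2
READ a @v2: history=[(2, 15), (4, 2), (6, 26)] -> pick v2 -> 15

Answer: 4
15
4
NONE
15
4
25
2
15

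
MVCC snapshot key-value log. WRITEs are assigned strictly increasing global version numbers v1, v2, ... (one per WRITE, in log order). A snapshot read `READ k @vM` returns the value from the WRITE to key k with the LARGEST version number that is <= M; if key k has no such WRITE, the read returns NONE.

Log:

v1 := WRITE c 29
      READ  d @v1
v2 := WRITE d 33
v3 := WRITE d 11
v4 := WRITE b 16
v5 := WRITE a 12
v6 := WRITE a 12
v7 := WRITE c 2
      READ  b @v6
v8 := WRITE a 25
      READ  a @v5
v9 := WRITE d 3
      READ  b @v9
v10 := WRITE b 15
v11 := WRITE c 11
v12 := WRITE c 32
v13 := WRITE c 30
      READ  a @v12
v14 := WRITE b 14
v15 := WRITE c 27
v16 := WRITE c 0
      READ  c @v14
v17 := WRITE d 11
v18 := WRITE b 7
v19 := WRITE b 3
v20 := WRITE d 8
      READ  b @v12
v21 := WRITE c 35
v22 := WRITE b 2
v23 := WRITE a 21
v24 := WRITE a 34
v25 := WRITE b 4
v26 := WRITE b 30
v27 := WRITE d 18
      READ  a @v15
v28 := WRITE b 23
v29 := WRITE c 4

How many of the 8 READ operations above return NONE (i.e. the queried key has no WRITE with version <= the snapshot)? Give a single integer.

Answer: 1

Derivation:
v1: WRITE c=29  (c history now [(1, 29)])
READ d @v1: history=[] -> no version <= 1 -> NONE
v2: WRITE d=33  (d history now [(2, 33)])
v3: WRITE d=11  (d history now [(2, 33), (3, 11)])
v4: WRITE b=16  (b history now [(4, 16)])
v5: WRITE a=12  (a history now [(5, 12)])
v6: WRITE a=12  (a history now [(5, 12), (6, 12)])
v7: WRITE c=2  (c history now [(1, 29), (7, 2)])
READ b @v6: history=[(4, 16)] -> pick v4 -> 16
v8: WRITE a=25  (a history now [(5, 12), (6, 12), (8, 25)])
READ a @v5: history=[(5, 12), (6, 12), (8, 25)] -> pick v5 -> 12
v9: WRITE d=3  (d history now [(2, 33), (3, 11), (9, 3)])
READ b @v9: history=[(4, 16)] -> pick v4 -> 16
v10: WRITE b=15  (b history now [(4, 16), (10, 15)])
v11: WRITE c=11  (c history now [(1, 29), (7, 2), (11, 11)])
v12: WRITE c=32  (c history now [(1, 29), (7, 2), (11, 11), (12, 32)])
v13: WRITE c=30  (c history now [(1, 29), (7, 2), (11, 11), (12, 32), (13, 30)])
READ a @v12: history=[(5, 12), (6, 12), (8, 25)] -> pick v8 -> 25
v14: WRITE b=14  (b history now [(4, 16), (10, 15), (14, 14)])
v15: WRITE c=27  (c history now [(1, 29), (7, 2), (11, 11), (12, 32), (13, 30), (15, 27)])
v16: WRITE c=0  (c history now [(1, 29), (7, 2), (11, 11), (12, 32), (13, 30), (15, 27), (16, 0)])
READ c @v14: history=[(1, 29), (7, 2), (11, 11), (12, 32), (13, 30), (15, 27), (16, 0)] -> pick v13 -> 30
v17: WRITE d=11  (d history now [(2, 33), (3, 11), (9, 3), (17, 11)])
v18: WRITE b=7  (b history now [(4, 16), (10, 15), (14, 14), (18, 7)])
v19: WRITE b=3  (b history now [(4, 16), (10, 15), (14, 14), (18, 7), (19, 3)])
v20: WRITE d=8  (d history now [(2, 33), (3, 11), (9, 3), (17, 11), (20, 8)])
READ b @v12: history=[(4, 16), (10, 15), (14, 14), (18, 7), (19, 3)] -> pick v10 -> 15
v21: WRITE c=35  (c history now [(1, 29), (7, 2), (11, 11), (12, 32), (13, 30), (15, 27), (16, 0), (21, 35)])
v22: WRITE b=2  (b history now [(4, 16), (10, 15), (14, 14), (18, 7), (19, 3), (22, 2)])
v23: WRITE a=21  (a history now [(5, 12), (6, 12), (8, 25), (23, 21)])
v24: WRITE a=34  (a history now [(5, 12), (6, 12), (8, 25), (23, 21), (24, 34)])
v25: WRITE b=4  (b history now [(4, 16), (10, 15), (14, 14), (18, 7), (19, 3), (22, 2), (25, 4)])
v26: WRITE b=30  (b history now [(4, 16), (10, 15), (14, 14), (18, 7), (19, 3), (22, 2), (25, 4), (26, 30)])
v27: WRITE d=18  (d history now [(2, 33), (3, 11), (9, 3), (17, 11), (20, 8), (27, 18)])
READ a @v15: history=[(5, 12), (6, 12), (8, 25), (23, 21), (24, 34)] -> pick v8 -> 25
v28: WRITE b=23  (b history now [(4, 16), (10, 15), (14, 14), (18, 7), (19, 3), (22, 2), (25, 4), (26, 30), (28, 23)])
v29: WRITE c=4  (c history now [(1, 29), (7, 2), (11, 11), (12, 32), (13, 30), (15, 27), (16, 0), (21, 35), (29, 4)])
Read results in order: ['NONE', '16', '12', '16', '25', '30', '15', '25']
NONE count = 1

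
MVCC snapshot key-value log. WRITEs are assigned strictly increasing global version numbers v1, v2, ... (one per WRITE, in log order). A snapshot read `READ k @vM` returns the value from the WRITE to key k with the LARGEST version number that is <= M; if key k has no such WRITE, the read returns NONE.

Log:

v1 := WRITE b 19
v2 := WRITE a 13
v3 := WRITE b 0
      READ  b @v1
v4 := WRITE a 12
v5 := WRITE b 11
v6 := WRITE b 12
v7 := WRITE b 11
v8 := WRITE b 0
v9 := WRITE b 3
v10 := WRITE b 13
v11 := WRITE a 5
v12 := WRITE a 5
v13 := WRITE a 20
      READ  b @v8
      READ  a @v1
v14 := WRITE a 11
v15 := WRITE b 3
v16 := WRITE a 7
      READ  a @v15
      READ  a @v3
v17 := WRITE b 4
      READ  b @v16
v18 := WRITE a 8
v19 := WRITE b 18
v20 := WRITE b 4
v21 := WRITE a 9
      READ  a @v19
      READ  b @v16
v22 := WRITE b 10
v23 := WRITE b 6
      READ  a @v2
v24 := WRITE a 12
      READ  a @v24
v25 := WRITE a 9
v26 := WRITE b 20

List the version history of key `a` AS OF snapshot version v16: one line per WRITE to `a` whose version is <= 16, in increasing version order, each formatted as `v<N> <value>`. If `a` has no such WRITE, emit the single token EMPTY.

Scan writes for key=a with version <= 16:
  v1 WRITE b 19 -> skip
  v2 WRITE a 13 -> keep
  v3 WRITE b 0 -> skip
  v4 WRITE a 12 -> keep
  v5 WRITE b 11 -> skip
  v6 WRITE b 12 -> skip
  v7 WRITE b 11 -> skip
  v8 WRITE b 0 -> skip
  v9 WRITE b 3 -> skip
  v10 WRITE b 13 -> skip
  v11 WRITE a 5 -> keep
  v12 WRITE a 5 -> keep
  v13 WRITE a 20 -> keep
  v14 WRITE a 11 -> keep
  v15 WRITE b 3 -> skip
  v16 WRITE a 7 -> keep
  v17 WRITE b 4 -> skip
  v18 WRITE a 8 -> drop (> snap)
  v19 WRITE b 18 -> skip
  v20 WRITE b 4 -> skip
  v21 WRITE a 9 -> drop (> snap)
  v22 WRITE b 10 -> skip
  v23 WRITE b 6 -> skip
  v24 WRITE a 12 -> drop (> snap)
  v25 WRITE a 9 -> drop (> snap)
  v26 WRITE b 20 -> skip
Collected: [(2, 13), (4, 12), (11, 5), (12, 5), (13, 20), (14, 11), (16, 7)]

Answer: v2 13
v4 12
v11 5
v12 5
v13 20
v14 11
v16 7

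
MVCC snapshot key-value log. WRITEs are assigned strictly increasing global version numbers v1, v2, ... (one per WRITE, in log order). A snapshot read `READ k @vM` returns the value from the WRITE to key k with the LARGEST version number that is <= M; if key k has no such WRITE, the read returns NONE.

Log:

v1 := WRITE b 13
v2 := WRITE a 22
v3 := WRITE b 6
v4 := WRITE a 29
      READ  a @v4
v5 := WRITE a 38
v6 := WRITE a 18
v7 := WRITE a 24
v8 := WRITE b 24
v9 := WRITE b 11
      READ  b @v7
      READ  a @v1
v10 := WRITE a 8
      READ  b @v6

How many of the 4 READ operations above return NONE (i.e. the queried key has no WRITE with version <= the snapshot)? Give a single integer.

v1: WRITE b=13  (b history now [(1, 13)])
v2: WRITE a=22  (a history now [(2, 22)])
v3: WRITE b=6  (b history now [(1, 13), (3, 6)])
v4: WRITE a=29  (a history now [(2, 22), (4, 29)])
READ a @v4: history=[(2, 22), (4, 29)] -> pick v4 -> 29
v5: WRITE a=38  (a history now [(2, 22), (4, 29), (5, 38)])
v6: WRITE a=18  (a history now [(2, 22), (4, 29), (5, 38), (6, 18)])
v7: WRITE a=24  (a history now [(2, 22), (4, 29), (5, 38), (6, 18), (7, 24)])
v8: WRITE b=24  (b history now [(1, 13), (3, 6), (8, 24)])
v9: WRITE b=11  (b history now [(1, 13), (3, 6), (8, 24), (9, 11)])
READ b @v7: history=[(1, 13), (3, 6), (8, 24), (9, 11)] -> pick v3 -> 6
READ a @v1: history=[(2, 22), (4, 29), (5, 38), (6, 18), (7, 24)] -> no version <= 1 -> NONE
v10: WRITE a=8  (a history now [(2, 22), (4, 29), (5, 38), (6, 18), (7, 24), (10, 8)])
READ b @v6: history=[(1, 13), (3, 6), (8, 24), (9, 11)] -> pick v3 -> 6
Read results in order: ['29', '6', 'NONE', '6']
NONE count = 1

Answer: 1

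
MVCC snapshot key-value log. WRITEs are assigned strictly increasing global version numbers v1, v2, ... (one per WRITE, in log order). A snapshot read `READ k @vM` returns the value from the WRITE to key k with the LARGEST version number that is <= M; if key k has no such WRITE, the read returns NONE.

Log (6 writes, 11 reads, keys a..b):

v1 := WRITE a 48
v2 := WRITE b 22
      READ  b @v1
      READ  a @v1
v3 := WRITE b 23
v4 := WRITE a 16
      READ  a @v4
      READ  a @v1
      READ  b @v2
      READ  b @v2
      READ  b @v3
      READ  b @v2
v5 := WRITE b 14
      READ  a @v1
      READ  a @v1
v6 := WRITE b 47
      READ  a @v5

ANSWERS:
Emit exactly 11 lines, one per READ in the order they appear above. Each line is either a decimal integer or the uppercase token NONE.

v1: WRITE a=48  (a history now [(1, 48)])
v2: WRITE b=22  (b history now [(2, 22)])
READ b @v1: history=[(2, 22)] -> no version <= 1 -> NONE
READ a @v1: history=[(1, 48)] -> pick v1 -> 48
v3: WRITE b=23  (b history now [(2, 22), (3, 23)])
v4: WRITE a=16  (a history now [(1, 48), (4, 16)])
READ a @v4: history=[(1, 48), (4, 16)] -> pick v4 -> 16
READ a @v1: history=[(1, 48), (4, 16)] -> pick v1 -> 48
READ b @v2: history=[(2, 22), (3, 23)] -> pick v2 -> 22
READ b @v2: history=[(2, 22), (3, 23)] -> pick v2 -> 22
READ b @v3: history=[(2, 22), (3, 23)] -> pick v3 -> 23
READ b @v2: history=[(2, 22), (3, 23)] -> pick v2 -> 22
v5: WRITE b=14  (b history now [(2, 22), (3, 23), (5, 14)])
READ a @v1: history=[(1, 48), (4, 16)] -> pick v1 -> 48
READ a @v1: history=[(1, 48), (4, 16)] -> pick v1 -> 48
v6: WRITE b=47  (b history now [(2, 22), (3, 23), (5, 14), (6, 47)])
READ a @v5: history=[(1, 48), (4, 16)] -> pick v4 -> 16

Answer: NONE
48
16
48
22
22
23
22
48
48
16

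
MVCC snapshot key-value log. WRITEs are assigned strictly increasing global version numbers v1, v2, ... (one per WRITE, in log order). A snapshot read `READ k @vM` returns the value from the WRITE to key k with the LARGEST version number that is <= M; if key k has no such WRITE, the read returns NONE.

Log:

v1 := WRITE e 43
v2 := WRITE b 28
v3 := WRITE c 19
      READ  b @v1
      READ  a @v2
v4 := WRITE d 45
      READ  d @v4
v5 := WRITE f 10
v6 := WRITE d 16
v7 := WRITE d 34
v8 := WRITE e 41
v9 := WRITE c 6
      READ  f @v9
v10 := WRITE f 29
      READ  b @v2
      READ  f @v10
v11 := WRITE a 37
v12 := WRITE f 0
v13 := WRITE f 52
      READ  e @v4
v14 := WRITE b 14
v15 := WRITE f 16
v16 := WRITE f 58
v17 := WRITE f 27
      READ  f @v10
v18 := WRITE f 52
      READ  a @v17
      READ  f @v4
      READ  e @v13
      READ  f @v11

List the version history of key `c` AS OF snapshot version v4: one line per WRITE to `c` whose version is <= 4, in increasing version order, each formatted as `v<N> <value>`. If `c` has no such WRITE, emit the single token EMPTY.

Scan writes for key=c with version <= 4:
  v1 WRITE e 43 -> skip
  v2 WRITE b 28 -> skip
  v3 WRITE c 19 -> keep
  v4 WRITE d 45 -> skip
  v5 WRITE f 10 -> skip
  v6 WRITE d 16 -> skip
  v7 WRITE d 34 -> skip
  v8 WRITE e 41 -> skip
  v9 WRITE c 6 -> drop (> snap)
  v10 WRITE f 29 -> skip
  v11 WRITE a 37 -> skip
  v12 WRITE f 0 -> skip
  v13 WRITE f 52 -> skip
  v14 WRITE b 14 -> skip
  v15 WRITE f 16 -> skip
  v16 WRITE f 58 -> skip
  v17 WRITE f 27 -> skip
  v18 WRITE f 52 -> skip
Collected: [(3, 19)]

Answer: v3 19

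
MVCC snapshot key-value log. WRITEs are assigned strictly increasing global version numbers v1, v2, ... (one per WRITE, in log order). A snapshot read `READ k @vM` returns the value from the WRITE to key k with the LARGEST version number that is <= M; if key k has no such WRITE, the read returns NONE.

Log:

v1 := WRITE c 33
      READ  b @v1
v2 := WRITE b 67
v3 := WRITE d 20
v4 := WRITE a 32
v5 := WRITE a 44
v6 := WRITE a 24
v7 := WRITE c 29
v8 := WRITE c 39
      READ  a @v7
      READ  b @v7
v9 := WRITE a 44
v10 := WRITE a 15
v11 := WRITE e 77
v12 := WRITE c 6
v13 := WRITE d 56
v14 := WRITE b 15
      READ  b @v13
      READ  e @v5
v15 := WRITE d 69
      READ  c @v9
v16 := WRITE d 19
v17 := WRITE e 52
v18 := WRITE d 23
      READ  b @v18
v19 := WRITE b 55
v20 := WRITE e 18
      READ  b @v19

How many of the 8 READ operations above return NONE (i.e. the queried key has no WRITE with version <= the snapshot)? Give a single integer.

Answer: 2

Derivation:
v1: WRITE c=33  (c history now [(1, 33)])
READ b @v1: history=[] -> no version <= 1 -> NONE
v2: WRITE b=67  (b history now [(2, 67)])
v3: WRITE d=20  (d history now [(3, 20)])
v4: WRITE a=32  (a history now [(4, 32)])
v5: WRITE a=44  (a history now [(4, 32), (5, 44)])
v6: WRITE a=24  (a history now [(4, 32), (5, 44), (6, 24)])
v7: WRITE c=29  (c history now [(1, 33), (7, 29)])
v8: WRITE c=39  (c history now [(1, 33), (7, 29), (8, 39)])
READ a @v7: history=[(4, 32), (5, 44), (6, 24)] -> pick v6 -> 24
READ b @v7: history=[(2, 67)] -> pick v2 -> 67
v9: WRITE a=44  (a history now [(4, 32), (5, 44), (6, 24), (9, 44)])
v10: WRITE a=15  (a history now [(4, 32), (5, 44), (6, 24), (9, 44), (10, 15)])
v11: WRITE e=77  (e history now [(11, 77)])
v12: WRITE c=6  (c history now [(1, 33), (7, 29), (8, 39), (12, 6)])
v13: WRITE d=56  (d history now [(3, 20), (13, 56)])
v14: WRITE b=15  (b history now [(2, 67), (14, 15)])
READ b @v13: history=[(2, 67), (14, 15)] -> pick v2 -> 67
READ e @v5: history=[(11, 77)] -> no version <= 5 -> NONE
v15: WRITE d=69  (d history now [(3, 20), (13, 56), (15, 69)])
READ c @v9: history=[(1, 33), (7, 29), (8, 39), (12, 6)] -> pick v8 -> 39
v16: WRITE d=19  (d history now [(3, 20), (13, 56), (15, 69), (16, 19)])
v17: WRITE e=52  (e history now [(11, 77), (17, 52)])
v18: WRITE d=23  (d history now [(3, 20), (13, 56), (15, 69), (16, 19), (18, 23)])
READ b @v18: history=[(2, 67), (14, 15)] -> pick v14 -> 15
v19: WRITE b=55  (b history now [(2, 67), (14, 15), (19, 55)])
v20: WRITE e=18  (e history now [(11, 77), (17, 52), (20, 18)])
READ b @v19: history=[(2, 67), (14, 15), (19, 55)] -> pick v19 -> 55
Read results in order: ['NONE', '24', '67', '67', 'NONE', '39', '15', '55']
NONE count = 2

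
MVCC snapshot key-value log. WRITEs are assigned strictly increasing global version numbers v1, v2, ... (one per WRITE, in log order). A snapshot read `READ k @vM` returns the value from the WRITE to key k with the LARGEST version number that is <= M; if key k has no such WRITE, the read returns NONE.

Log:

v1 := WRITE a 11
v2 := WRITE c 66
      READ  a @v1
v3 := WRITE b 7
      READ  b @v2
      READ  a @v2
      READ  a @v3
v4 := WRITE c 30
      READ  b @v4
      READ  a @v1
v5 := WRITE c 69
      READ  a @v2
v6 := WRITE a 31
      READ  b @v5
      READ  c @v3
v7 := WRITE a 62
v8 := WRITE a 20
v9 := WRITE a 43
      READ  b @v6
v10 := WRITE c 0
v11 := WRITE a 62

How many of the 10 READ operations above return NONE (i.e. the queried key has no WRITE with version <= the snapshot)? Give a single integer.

Answer: 1

Derivation:
v1: WRITE a=11  (a history now [(1, 11)])
v2: WRITE c=66  (c history now [(2, 66)])
READ a @v1: history=[(1, 11)] -> pick v1 -> 11
v3: WRITE b=7  (b history now [(3, 7)])
READ b @v2: history=[(3, 7)] -> no version <= 2 -> NONE
READ a @v2: history=[(1, 11)] -> pick v1 -> 11
READ a @v3: history=[(1, 11)] -> pick v1 -> 11
v4: WRITE c=30  (c history now [(2, 66), (4, 30)])
READ b @v4: history=[(3, 7)] -> pick v3 -> 7
READ a @v1: history=[(1, 11)] -> pick v1 -> 11
v5: WRITE c=69  (c history now [(2, 66), (4, 30), (5, 69)])
READ a @v2: history=[(1, 11)] -> pick v1 -> 11
v6: WRITE a=31  (a history now [(1, 11), (6, 31)])
READ b @v5: history=[(3, 7)] -> pick v3 -> 7
READ c @v3: history=[(2, 66), (4, 30), (5, 69)] -> pick v2 -> 66
v7: WRITE a=62  (a history now [(1, 11), (6, 31), (7, 62)])
v8: WRITE a=20  (a history now [(1, 11), (6, 31), (7, 62), (8, 20)])
v9: WRITE a=43  (a history now [(1, 11), (6, 31), (7, 62), (8, 20), (9, 43)])
READ b @v6: history=[(3, 7)] -> pick v3 -> 7
v10: WRITE c=0  (c history now [(2, 66), (4, 30), (5, 69), (10, 0)])
v11: WRITE a=62  (a history now [(1, 11), (6, 31), (7, 62), (8, 20), (9, 43), (11, 62)])
Read results in order: ['11', 'NONE', '11', '11', '7', '11', '11', '7', '66', '7']
NONE count = 1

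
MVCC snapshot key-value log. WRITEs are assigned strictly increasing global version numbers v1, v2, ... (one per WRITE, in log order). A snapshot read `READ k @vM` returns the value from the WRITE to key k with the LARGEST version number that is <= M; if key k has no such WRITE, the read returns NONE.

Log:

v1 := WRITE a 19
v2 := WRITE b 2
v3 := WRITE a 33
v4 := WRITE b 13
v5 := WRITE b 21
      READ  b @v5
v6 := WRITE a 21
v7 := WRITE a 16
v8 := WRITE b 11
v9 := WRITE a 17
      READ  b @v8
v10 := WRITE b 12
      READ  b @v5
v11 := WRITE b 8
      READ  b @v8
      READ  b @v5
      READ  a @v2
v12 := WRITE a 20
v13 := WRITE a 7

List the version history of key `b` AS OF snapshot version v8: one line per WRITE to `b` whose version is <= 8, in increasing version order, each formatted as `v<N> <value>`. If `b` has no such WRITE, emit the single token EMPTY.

Scan writes for key=b with version <= 8:
  v1 WRITE a 19 -> skip
  v2 WRITE b 2 -> keep
  v3 WRITE a 33 -> skip
  v4 WRITE b 13 -> keep
  v5 WRITE b 21 -> keep
  v6 WRITE a 21 -> skip
  v7 WRITE a 16 -> skip
  v8 WRITE b 11 -> keep
  v9 WRITE a 17 -> skip
  v10 WRITE b 12 -> drop (> snap)
  v11 WRITE b 8 -> drop (> snap)
  v12 WRITE a 20 -> skip
  v13 WRITE a 7 -> skip
Collected: [(2, 2), (4, 13), (5, 21), (8, 11)]

Answer: v2 2
v4 13
v5 21
v8 11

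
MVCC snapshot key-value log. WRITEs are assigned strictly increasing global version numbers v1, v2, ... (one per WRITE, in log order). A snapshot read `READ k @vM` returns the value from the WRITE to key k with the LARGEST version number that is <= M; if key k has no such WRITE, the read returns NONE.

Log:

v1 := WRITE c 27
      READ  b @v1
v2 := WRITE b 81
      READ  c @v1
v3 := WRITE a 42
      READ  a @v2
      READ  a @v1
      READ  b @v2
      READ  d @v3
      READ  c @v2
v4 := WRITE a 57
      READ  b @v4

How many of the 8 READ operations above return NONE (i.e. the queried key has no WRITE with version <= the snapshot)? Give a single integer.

v1: WRITE c=27  (c history now [(1, 27)])
READ b @v1: history=[] -> no version <= 1 -> NONE
v2: WRITE b=81  (b history now [(2, 81)])
READ c @v1: history=[(1, 27)] -> pick v1 -> 27
v3: WRITE a=42  (a history now [(3, 42)])
READ a @v2: history=[(3, 42)] -> no version <= 2 -> NONE
READ a @v1: history=[(3, 42)] -> no version <= 1 -> NONE
READ b @v2: history=[(2, 81)] -> pick v2 -> 81
READ d @v3: history=[] -> no version <= 3 -> NONE
READ c @v2: history=[(1, 27)] -> pick v1 -> 27
v4: WRITE a=57  (a history now [(3, 42), (4, 57)])
READ b @v4: history=[(2, 81)] -> pick v2 -> 81
Read results in order: ['NONE', '27', 'NONE', 'NONE', '81', 'NONE', '27', '81']
NONE count = 4

Answer: 4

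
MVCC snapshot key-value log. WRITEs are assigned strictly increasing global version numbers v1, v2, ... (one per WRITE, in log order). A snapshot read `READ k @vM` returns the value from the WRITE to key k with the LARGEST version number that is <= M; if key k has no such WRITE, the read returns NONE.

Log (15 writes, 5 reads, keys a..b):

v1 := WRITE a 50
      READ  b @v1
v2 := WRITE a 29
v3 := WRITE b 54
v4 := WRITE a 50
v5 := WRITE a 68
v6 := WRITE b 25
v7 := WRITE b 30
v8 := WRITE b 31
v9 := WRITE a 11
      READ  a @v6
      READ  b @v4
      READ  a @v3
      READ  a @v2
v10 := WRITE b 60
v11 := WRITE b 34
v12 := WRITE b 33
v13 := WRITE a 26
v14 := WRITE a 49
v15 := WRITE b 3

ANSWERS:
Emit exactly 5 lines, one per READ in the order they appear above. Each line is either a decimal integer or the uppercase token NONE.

Answer: NONE
68
54
29
29

Derivation:
v1: WRITE a=50  (a history now [(1, 50)])
READ b @v1: history=[] -> no version <= 1 -> NONE
v2: WRITE a=29  (a history now [(1, 50), (2, 29)])
v3: WRITE b=54  (b history now [(3, 54)])
v4: WRITE a=50  (a history now [(1, 50), (2, 29), (4, 50)])
v5: WRITE a=68  (a history now [(1, 50), (2, 29), (4, 50), (5, 68)])
v6: WRITE b=25  (b history now [(3, 54), (6, 25)])
v7: WRITE b=30  (b history now [(3, 54), (6, 25), (7, 30)])
v8: WRITE b=31  (b history now [(3, 54), (6, 25), (7, 30), (8, 31)])
v9: WRITE a=11  (a history now [(1, 50), (2, 29), (4, 50), (5, 68), (9, 11)])
READ a @v6: history=[(1, 50), (2, 29), (4, 50), (5, 68), (9, 11)] -> pick v5 -> 68
READ b @v4: history=[(3, 54), (6, 25), (7, 30), (8, 31)] -> pick v3 -> 54
READ a @v3: history=[(1, 50), (2, 29), (4, 50), (5, 68), (9, 11)] -> pick v2 -> 29
READ a @v2: history=[(1, 50), (2, 29), (4, 50), (5, 68), (9, 11)] -> pick v2 -> 29
v10: WRITE b=60  (b history now [(3, 54), (6, 25), (7, 30), (8, 31), (10, 60)])
v11: WRITE b=34  (b history now [(3, 54), (6, 25), (7, 30), (8, 31), (10, 60), (11, 34)])
v12: WRITE b=33  (b history now [(3, 54), (6, 25), (7, 30), (8, 31), (10, 60), (11, 34), (12, 33)])
v13: WRITE a=26  (a history now [(1, 50), (2, 29), (4, 50), (5, 68), (9, 11), (13, 26)])
v14: WRITE a=49  (a history now [(1, 50), (2, 29), (4, 50), (5, 68), (9, 11), (13, 26), (14, 49)])
v15: WRITE b=3  (b history now [(3, 54), (6, 25), (7, 30), (8, 31), (10, 60), (11, 34), (12, 33), (15, 3)])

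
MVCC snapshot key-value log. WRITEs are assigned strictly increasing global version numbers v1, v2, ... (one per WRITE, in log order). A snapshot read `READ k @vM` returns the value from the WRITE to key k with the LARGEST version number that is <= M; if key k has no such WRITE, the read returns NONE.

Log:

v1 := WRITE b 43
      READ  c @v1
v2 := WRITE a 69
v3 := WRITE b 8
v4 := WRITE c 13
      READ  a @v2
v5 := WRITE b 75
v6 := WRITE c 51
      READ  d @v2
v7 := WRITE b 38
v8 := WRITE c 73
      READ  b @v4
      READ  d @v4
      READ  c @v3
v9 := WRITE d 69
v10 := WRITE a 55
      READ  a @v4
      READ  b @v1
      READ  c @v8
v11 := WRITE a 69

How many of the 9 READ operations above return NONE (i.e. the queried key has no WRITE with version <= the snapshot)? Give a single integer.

Answer: 4

Derivation:
v1: WRITE b=43  (b history now [(1, 43)])
READ c @v1: history=[] -> no version <= 1 -> NONE
v2: WRITE a=69  (a history now [(2, 69)])
v3: WRITE b=8  (b history now [(1, 43), (3, 8)])
v4: WRITE c=13  (c history now [(4, 13)])
READ a @v2: history=[(2, 69)] -> pick v2 -> 69
v5: WRITE b=75  (b history now [(1, 43), (3, 8), (5, 75)])
v6: WRITE c=51  (c history now [(4, 13), (6, 51)])
READ d @v2: history=[] -> no version <= 2 -> NONE
v7: WRITE b=38  (b history now [(1, 43), (3, 8), (5, 75), (7, 38)])
v8: WRITE c=73  (c history now [(4, 13), (6, 51), (8, 73)])
READ b @v4: history=[(1, 43), (3, 8), (5, 75), (7, 38)] -> pick v3 -> 8
READ d @v4: history=[] -> no version <= 4 -> NONE
READ c @v3: history=[(4, 13), (6, 51), (8, 73)] -> no version <= 3 -> NONE
v9: WRITE d=69  (d history now [(9, 69)])
v10: WRITE a=55  (a history now [(2, 69), (10, 55)])
READ a @v4: history=[(2, 69), (10, 55)] -> pick v2 -> 69
READ b @v1: history=[(1, 43), (3, 8), (5, 75), (7, 38)] -> pick v1 -> 43
READ c @v8: history=[(4, 13), (6, 51), (8, 73)] -> pick v8 -> 73
v11: WRITE a=69  (a history now [(2, 69), (10, 55), (11, 69)])
Read results in order: ['NONE', '69', 'NONE', '8', 'NONE', 'NONE', '69', '43', '73']
NONE count = 4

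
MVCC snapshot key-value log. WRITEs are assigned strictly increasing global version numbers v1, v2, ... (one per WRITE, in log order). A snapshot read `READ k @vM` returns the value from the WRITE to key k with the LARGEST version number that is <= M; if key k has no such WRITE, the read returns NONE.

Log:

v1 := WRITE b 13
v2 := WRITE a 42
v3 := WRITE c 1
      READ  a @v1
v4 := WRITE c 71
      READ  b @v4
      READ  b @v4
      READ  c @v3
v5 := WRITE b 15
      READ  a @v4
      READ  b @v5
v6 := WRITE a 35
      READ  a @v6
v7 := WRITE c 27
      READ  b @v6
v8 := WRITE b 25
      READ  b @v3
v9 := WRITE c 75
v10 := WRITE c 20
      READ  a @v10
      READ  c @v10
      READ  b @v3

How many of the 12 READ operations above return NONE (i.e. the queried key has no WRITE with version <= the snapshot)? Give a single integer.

Answer: 1

Derivation:
v1: WRITE b=13  (b history now [(1, 13)])
v2: WRITE a=42  (a history now [(2, 42)])
v3: WRITE c=1  (c history now [(3, 1)])
READ a @v1: history=[(2, 42)] -> no version <= 1 -> NONE
v4: WRITE c=71  (c history now [(3, 1), (4, 71)])
READ b @v4: history=[(1, 13)] -> pick v1 -> 13
READ b @v4: history=[(1, 13)] -> pick v1 -> 13
READ c @v3: history=[(3, 1), (4, 71)] -> pick v3 -> 1
v5: WRITE b=15  (b history now [(1, 13), (5, 15)])
READ a @v4: history=[(2, 42)] -> pick v2 -> 42
READ b @v5: history=[(1, 13), (5, 15)] -> pick v5 -> 15
v6: WRITE a=35  (a history now [(2, 42), (6, 35)])
READ a @v6: history=[(2, 42), (6, 35)] -> pick v6 -> 35
v7: WRITE c=27  (c history now [(3, 1), (4, 71), (7, 27)])
READ b @v6: history=[(1, 13), (5, 15)] -> pick v5 -> 15
v8: WRITE b=25  (b history now [(1, 13), (5, 15), (8, 25)])
READ b @v3: history=[(1, 13), (5, 15), (8, 25)] -> pick v1 -> 13
v9: WRITE c=75  (c history now [(3, 1), (4, 71), (7, 27), (9, 75)])
v10: WRITE c=20  (c history now [(3, 1), (4, 71), (7, 27), (9, 75), (10, 20)])
READ a @v10: history=[(2, 42), (6, 35)] -> pick v6 -> 35
READ c @v10: history=[(3, 1), (4, 71), (7, 27), (9, 75), (10, 20)] -> pick v10 -> 20
READ b @v3: history=[(1, 13), (5, 15), (8, 25)] -> pick v1 -> 13
Read results in order: ['NONE', '13', '13', '1', '42', '15', '35', '15', '13', '35', '20', '13']
NONE count = 1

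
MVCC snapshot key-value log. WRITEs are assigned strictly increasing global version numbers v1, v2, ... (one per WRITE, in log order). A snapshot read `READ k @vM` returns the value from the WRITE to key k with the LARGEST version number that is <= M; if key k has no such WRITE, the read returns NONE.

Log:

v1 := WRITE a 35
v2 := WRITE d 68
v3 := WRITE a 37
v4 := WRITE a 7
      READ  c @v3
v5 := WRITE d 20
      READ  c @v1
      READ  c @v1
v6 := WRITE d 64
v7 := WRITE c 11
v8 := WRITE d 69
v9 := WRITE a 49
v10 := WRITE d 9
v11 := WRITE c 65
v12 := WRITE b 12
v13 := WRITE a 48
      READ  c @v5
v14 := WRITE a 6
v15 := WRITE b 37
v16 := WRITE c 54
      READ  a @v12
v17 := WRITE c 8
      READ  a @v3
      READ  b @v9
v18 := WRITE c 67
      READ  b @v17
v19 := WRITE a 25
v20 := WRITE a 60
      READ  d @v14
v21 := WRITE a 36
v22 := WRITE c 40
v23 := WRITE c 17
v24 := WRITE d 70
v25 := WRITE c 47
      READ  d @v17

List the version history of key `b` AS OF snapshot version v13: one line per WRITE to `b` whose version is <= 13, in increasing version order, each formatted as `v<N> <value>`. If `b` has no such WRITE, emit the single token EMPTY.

Scan writes for key=b with version <= 13:
  v1 WRITE a 35 -> skip
  v2 WRITE d 68 -> skip
  v3 WRITE a 37 -> skip
  v4 WRITE a 7 -> skip
  v5 WRITE d 20 -> skip
  v6 WRITE d 64 -> skip
  v7 WRITE c 11 -> skip
  v8 WRITE d 69 -> skip
  v9 WRITE a 49 -> skip
  v10 WRITE d 9 -> skip
  v11 WRITE c 65 -> skip
  v12 WRITE b 12 -> keep
  v13 WRITE a 48 -> skip
  v14 WRITE a 6 -> skip
  v15 WRITE b 37 -> drop (> snap)
  v16 WRITE c 54 -> skip
  v17 WRITE c 8 -> skip
  v18 WRITE c 67 -> skip
  v19 WRITE a 25 -> skip
  v20 WRITE a 60 -> skip
  v21 WRITE a 36 -> skip
  v22 WRITE c 40 -> skip
  v23 WRITE c 17 -> skip
  v24 WRITE d 70 -> skip
  v25 WRITE c 47 -> skip
Collected: [(12, 12)]

Answer: v12 12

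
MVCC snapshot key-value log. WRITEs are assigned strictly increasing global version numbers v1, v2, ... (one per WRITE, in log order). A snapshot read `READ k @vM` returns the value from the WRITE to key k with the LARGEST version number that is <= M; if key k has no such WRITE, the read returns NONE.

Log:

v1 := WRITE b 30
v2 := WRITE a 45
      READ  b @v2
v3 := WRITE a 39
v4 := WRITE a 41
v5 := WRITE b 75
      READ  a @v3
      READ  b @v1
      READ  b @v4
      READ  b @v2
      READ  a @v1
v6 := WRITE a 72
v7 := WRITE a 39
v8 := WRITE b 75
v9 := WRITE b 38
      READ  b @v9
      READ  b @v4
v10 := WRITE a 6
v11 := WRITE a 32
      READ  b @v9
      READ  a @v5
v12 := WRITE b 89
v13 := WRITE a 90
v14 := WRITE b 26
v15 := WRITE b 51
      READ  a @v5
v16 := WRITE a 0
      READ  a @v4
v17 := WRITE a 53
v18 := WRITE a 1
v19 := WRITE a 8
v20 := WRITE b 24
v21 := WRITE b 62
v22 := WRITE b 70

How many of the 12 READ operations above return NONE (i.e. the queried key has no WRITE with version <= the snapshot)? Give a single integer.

v1: WRITE b=30  (b history now [(1, 30)])
v2: WRITE a=45  (a history now [(2, 45)])
READ b @v2: history=[(1, 30)] -> pick v1 -> 30
v3: WRITE a=39  (a history now [(2, 45), (3, 39)])
v4: WRITE a=41  (a history now [(2, 45), (3, 39), (4, 41)])
v5: WRITE b=75  (b history now [(1, 30), (5, 75)])
READ a @v3: history=[(2, 45), (3, 39), (4, 41)] -> pick v3 -> 39
READ b @v1: history=[(1, 30), (5, 75)] -> pick v1 -> 30
READ b @v4: history=[(1, 30), (5, 75)] -> pick v1 -> 30
READ b @v2: history=[(1, 30), (5, 75)] -> pick v1 -> 30
READ a @v1: history=[(2, 45), (3, 39), (4, 41)] -> no version <= 1 -> NONE
v6: WRITE a=72  (a history now [(2, 45), (3, 39), (4, 41), (6, 72)])
v7: WRITE a=39  (a history now [(2, 45), (3, 39), (4, 41), (6, 72), (7, 39)])
v8: WRITE b=75  (b history now [(1, 30), (5, 75), (8, 75)])
v9: WRITE b=38  (b history now [(1, 30), (5, 75), (8, 75), (9, 38)])
READ b @v9: history=[(1, 30), (5, 75), (8, 75), (9, 38)] -> pick v9 -> 38
READ b @v4: history=[(1, 30), (5, 75), (8, 75), (9, 38)] -> pick v1 -> 30
v10: WRITE a=6  (a history now [(2, 45), (3, 39), (4, 41), (6, 72), (7, 39), (10, 6)])
v11: WRITE a=32  (a history now [(2, 45), (3, 39), (4, 41), (6, 72), (7, 39), (10, 6), (11, 32)])
READ b @v9: history=[(1, 30), (5, 75), (8, 75), (9, 38)] -> pick v9 -> 38
READ a @v5: history=[(2, 45), (3, 39), (4, 41), (6, 72), (7, 39), (10, 6), (11, 32)] -> pick v4 -> 41
v12: WRITE b=89  (b history now [(1, 30), (5, 75), (8, 75), (9, 38), (12, 89)])
v13: WRITE a=90  (a history now [(2, 45), (3, 39), (4, 41), (6, 72), (7, 39), (10, 6), (11, 32), (13, 90)])
v14: WRITE b=26  (b history now [(1, 30), (5, 75), (8, 75), (9, 38), (12, 89), (14, 26)])
v15: WRITE b=51  (b history now [(1, 30), (5, 75), (8, 75), (9, 38), (12, 89), (14, 26), (15, 51)])
READ a @v5: history=[(2, 45), (3, 39), (4, 41), (6, 72), (7, 39), (10, 6), (11, 32), (13, 90)] -> pick v4 -> 41
v16: WRITE a=0  (a history now [(2, 45), (3, 39), (4, 41), (6, 72), (7, 39), (10, 6), (11, 32), (13, 90), (16, 0)])
READ a @v4: history=[(2, 45), (3, 39), (4, 41), (6, 72), (7, 39), (10, 6), (11, 32), (13, 90), (16, 0)] -> pick v4 -> 41
v17: WRITE a=53  (a history now [(2, 45), (3, 39), (4, 41), (6, 72), (7, 39), (10, 6), (11, 32), (13, 90), (16, 0), (17, 53)])
v18: WRITE a=1  (a history now [(2, 45), (3, 39), (4, 41), (6, 72), (7, 39), (10, 6), (11, 32), (13, 90), (16, 0), (17, 53), (18, 1)])
v19: WRITE a=8  (a history now [(2, 45), (3, 39), (4, 41), (6, 72), (7, 39), (10, 6), (11, 32), (13, 90), (16, 0), (17, 53), (18, 1), (19, 8)])
v20: WRITE b=24  (b history now [(1, 30), (5, 75), (8, 75), (9, 38), (12, 89), (14, 26), (15, 51), (20, 24)])
v21: WRITE b=62  (b history now [(1, 30), (5, 75), (8, 75), (9, 38), (12, 89), (14, 26), (15, 51), (20, 24), (21, 62)])
v22: WRITE b=70  (b history now [(1, 30), (5, 75), (8, 75), (9, 38), (12, 89), (14, 26), (15, 51), (20, 24), (21, 62), (22, 70)])
Read results in order: ['30', '39', '30', '30', '30', 'NONE', '38', '30', '38', '41', '41', '41']
NONE count = 1

Answer: 1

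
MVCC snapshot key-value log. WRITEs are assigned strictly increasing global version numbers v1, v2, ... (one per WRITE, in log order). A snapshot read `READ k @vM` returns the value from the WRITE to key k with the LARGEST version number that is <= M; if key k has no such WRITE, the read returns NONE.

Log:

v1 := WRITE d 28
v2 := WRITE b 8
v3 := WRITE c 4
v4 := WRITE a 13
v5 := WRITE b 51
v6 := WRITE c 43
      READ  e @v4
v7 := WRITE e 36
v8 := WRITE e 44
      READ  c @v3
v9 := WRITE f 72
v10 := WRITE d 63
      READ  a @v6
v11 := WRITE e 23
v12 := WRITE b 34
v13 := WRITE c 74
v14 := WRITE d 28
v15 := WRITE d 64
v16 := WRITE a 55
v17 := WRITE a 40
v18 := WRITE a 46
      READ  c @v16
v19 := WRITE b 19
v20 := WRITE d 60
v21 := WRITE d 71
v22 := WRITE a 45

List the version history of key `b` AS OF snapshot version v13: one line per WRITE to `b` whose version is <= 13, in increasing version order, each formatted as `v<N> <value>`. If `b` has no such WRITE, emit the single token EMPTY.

Scan writes for key=b with version <= 13:
  v1 WRITE d 28 -> skip
  v2 WRITE b 8 -> keep
  v3 WRITE c 4 -> skip
  v4 WRITE a 13 -> skip
  v5 WRITE b 51 -> keep
  v6 WRITE c 43 -> skip
  v7 WRITE e 36 -> skip
  v8 WRITE e 44 -> skip
  v9 WRITE f 72 -> skip
  v10 WRITE d 63 -> skip
  v11 WRITE e 23 -> skip
  v12 WRITE b 34 -> keep
  v13 WRITE c 74 -> skip
  v14 WRITE d 28 -> skip
  v15 WRITE d 64 -> skip
  v16 WRITE a 55 -> skip
  v17 WRITE a 40 -> skip
  v18 WRITE a 46 -> skip
  v19 WRITE b 19 -> drop (> snap)
  v20 WRITE d 60 -> skip
  v21 WRITE d 71 -> skip
  v22 WRITE a 45 -> skip
Collected: [(2, 8), (5, 51), (12, 34)]

Answer: v2 8
v5 51
v12 34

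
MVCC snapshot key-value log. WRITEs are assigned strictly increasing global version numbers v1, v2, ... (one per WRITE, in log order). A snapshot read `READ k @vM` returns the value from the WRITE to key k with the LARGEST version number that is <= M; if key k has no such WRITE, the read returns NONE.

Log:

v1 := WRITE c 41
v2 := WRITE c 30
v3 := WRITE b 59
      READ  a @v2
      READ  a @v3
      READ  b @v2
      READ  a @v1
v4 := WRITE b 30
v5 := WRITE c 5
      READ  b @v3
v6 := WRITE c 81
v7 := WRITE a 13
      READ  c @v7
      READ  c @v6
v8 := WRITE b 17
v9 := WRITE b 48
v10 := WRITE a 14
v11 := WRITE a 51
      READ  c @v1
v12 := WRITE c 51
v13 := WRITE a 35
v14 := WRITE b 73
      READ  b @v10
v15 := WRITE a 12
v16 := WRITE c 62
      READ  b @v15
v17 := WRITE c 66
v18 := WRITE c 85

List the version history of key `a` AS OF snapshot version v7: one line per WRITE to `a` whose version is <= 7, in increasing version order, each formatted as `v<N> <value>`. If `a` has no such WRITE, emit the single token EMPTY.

Answer: v7 13

Derivation:
Scan writes for key=a with version <= 7:
  v1 WRITE c 41 -> skip
  v2 WRITE c 30 -> skip
  v3 WRITE b 59 -> skip
  v4 WRITE b 30 -> skip
  v5 WRITE c 5 -> skip
  v6 WRITE c 81 -> skip
  v7 WRITE a 13 -> keep
  v8 WRITE b 17 -> skip
  v9 WRITE b 48 -> skip
  v10 WRITE a 14 -> drop (> snap)
  v11 WRITE a 51 -> drop (> snap)
  v12 WRITE c 51 -> skip
  v13 WRITE a 35 -> drop (> snap)
  v14 WRITE b 73 -> skip
  v15 WRITE a 12 -> drop (> snap)
  v16 WRITE c 62 -> skip
  v17 WRITE c 66 -> skip
  v18 WRITE c 85 -> skip
Collected: [(7, 13)]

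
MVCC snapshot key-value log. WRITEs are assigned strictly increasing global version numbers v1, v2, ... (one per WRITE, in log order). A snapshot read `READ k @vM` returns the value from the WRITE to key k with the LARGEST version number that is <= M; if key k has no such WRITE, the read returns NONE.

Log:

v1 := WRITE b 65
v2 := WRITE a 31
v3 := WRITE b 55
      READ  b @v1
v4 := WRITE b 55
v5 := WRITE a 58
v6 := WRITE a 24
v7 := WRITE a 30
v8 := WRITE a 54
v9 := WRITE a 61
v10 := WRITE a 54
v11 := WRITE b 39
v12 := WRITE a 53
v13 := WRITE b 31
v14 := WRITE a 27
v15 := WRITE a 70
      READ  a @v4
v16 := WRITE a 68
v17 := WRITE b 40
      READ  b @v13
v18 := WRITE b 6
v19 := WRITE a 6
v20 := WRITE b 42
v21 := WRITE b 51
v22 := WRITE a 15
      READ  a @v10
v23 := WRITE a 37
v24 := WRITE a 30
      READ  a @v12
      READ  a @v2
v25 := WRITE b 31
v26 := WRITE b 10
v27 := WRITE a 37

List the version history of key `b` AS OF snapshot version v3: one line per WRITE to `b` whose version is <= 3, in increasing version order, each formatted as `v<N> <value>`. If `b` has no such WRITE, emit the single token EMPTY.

Answer: v1 65
v3 55

Derivation:
Scan writes for key=b with version <= 3:
  v1 WRITE b 65 -> keep
  v2 WRITE a 31 -> skip
  v3 WRITE b 55 -> keep
  v4 WRITE b 55 -> drop (> snap)
  v5 WRITE a 58 -> skip
  v6 WRITE a 24 -> skip
  v7 WRITE a 30 -> skip
  v8 WRITE a 54 -> skip
  v9 WRITE a 61 -> skip
  v10 WRITE a 54 -> skip
  v11 WRITE b 39 -> drop (> snap)
  v12 WRITE a 53 -> skip
  v13 WRITE b 31 -> drop (> snap)
  v14 WRITE a 27 -> skip
  v15 WRITE a 70 -> skip
  v16 WRITE a 68 -> skip
  v17 WRITE b 40 -> drop (> snap)
  v18 WRITE b 6 -> drop (> snap)
  v19 WRITE a 6 -> skip
  v20 WRITE b 42 -> drop (> snap)
  v21 WRITE b 51 -> drop (> snap)
  v22 WRITE a 15 -> skip
  v23 WRITE a 37 -> skip
  v24 WRITE a 30 -> skip
  v25 WRITE b 31 -> drop (> snap)
  v26 WRITE b 10 -> drop (> snap)
  v27 WRITE a 37 -> skip
Collected: [(1, 65), (3, 55)]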